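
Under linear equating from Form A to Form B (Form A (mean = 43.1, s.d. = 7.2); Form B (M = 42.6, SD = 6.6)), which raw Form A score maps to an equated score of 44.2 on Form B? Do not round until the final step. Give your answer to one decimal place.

Invert y = (SD_Y/SD_X)(x − M_X) + M_Y:
x = (SD_X/SD_Y)(y − M_Y) + M_X = (7.2/6.6)(44.2 − 42.6) + 43.1
x = 1.090909 × 1.600 + 43.1 = 44.8

44.8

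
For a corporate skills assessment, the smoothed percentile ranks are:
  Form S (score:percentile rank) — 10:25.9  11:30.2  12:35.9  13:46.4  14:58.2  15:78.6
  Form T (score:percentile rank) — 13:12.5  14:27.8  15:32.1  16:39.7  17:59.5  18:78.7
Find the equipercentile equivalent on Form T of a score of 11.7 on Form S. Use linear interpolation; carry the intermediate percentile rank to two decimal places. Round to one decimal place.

PR of 11.7 on Form S: 30.2 + (11.7 − 11)/(12 − 11) × (35.9 − 30.2) = 34.19
On Form T, PR 34.19 falls between score 15 (PR 32.1) and 16 (PR 39.7).
Interpolate: 15 + (34.19 − 32.1)/(39.7 − 32.1) × (16 − 15) = 15.3

15.3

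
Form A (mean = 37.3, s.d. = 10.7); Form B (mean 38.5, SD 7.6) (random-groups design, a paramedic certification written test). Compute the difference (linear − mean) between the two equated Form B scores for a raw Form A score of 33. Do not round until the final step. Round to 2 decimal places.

1.25

Mean-equated: 33 + (38.5 − 37.3) = 34.20
Linear-equated: (7.6/10.7)(33 − 37.3) + 38.5 = 35.446
Difference = 35.446 − 34.20 = 1.25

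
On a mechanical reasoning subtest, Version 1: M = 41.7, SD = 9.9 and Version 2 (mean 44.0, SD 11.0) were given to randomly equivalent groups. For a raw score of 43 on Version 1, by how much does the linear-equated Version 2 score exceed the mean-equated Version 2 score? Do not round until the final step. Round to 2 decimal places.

0.14

Mean-equated: 43 + (44.0 − 41.7) = 45.30
Linear-equated: (11.0/9.9)(43 − 41.7) + 44.0 = 45.444
Difference = 45.444 − 45.30 = 0.14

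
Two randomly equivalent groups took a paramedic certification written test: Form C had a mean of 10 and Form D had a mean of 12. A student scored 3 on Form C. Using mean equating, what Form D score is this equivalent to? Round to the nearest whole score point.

Mean equating: y = x + (M_Y − M_X) = 3 + (12 − 10) = 5

5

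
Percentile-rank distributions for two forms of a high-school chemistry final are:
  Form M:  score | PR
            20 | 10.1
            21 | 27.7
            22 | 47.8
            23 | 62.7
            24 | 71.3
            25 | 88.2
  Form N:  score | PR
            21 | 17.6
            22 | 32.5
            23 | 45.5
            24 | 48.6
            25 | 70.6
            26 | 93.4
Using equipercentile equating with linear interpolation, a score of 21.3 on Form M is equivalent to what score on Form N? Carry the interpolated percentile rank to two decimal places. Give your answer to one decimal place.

22.1

PR of 21.3 on Form M: 27.7 + (21.3 − 21)/(22 − 21) × (47.8 − 27.7) = 33.73
On Form N, PR 33.73 falls between score 22 (PR 32.5) and 23 (PR 45.5).
Interpolate: 22 + (33.73 − 32.5)/(45.5 − 32.5) × (23 − 22) = 22.1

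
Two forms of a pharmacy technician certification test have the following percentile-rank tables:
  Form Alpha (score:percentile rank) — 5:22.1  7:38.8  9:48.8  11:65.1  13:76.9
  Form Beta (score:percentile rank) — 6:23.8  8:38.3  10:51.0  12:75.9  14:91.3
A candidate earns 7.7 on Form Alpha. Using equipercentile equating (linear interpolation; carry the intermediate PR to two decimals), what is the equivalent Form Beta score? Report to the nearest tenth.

PR of 7.7 on Form Alpha: 38.8 + (7.7 − 7)/(9 − 7) × (48.8 − 38.8) = 42.30
On Form Beta, PR 42.30 falls between score 8 (PR 38.3) and 10 (PR 51.0).
Interpolate: 8 + (42.30 − 38.3)/(51.0 − 38.3) × (10 − 8) = 8.6

8.6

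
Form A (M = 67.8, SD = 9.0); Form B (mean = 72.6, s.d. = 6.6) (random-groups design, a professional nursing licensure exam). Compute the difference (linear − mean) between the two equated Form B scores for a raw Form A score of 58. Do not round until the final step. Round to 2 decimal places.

Mean-equated: 58 + (72.6 − 67.8) = 62.80
Linear-equated: (6.6/9.0)(58 − 67.8) + 72.6 = 65.413
Difference = 65.413 − 62.80 = 2.61

2.61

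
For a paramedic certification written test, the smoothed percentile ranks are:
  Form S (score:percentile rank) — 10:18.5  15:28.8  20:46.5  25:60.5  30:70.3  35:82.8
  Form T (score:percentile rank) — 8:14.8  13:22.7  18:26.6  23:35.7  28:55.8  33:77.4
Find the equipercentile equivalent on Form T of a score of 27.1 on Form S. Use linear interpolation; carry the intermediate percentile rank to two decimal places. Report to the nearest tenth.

30.0

PR of 27.1 on Form S: 60.5 + (27.1 − 25)/(30 − 25) × (70.3 − 60.5) = 64.62
On Form T, PR 64.62 falls between score 28 (PR 55.8) and 33 (PR 77.4).
Interpolate: 28 + (64.62 − 55.8)/(77.4 − 55.8) × (33 − 28) = 30.0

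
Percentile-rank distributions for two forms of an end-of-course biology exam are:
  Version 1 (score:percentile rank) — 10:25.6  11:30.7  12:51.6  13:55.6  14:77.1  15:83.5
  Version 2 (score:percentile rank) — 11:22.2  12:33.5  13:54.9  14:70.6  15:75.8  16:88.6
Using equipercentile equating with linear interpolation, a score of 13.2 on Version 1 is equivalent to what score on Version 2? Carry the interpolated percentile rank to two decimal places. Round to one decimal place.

13.3

PR of 13.2 on Version 1: 55.6 + (13.2 − 13)/(14 − 13) × (77.1 − 55.6) = 59.90
On Version 2, PR 59.90 falls between score 13 (PR 54.9) and 14 (PR 70.6).
Interpolate: 13 + (59.90 − 54.9)/(70.6 − 54.9) × (14 − 13) = 13.3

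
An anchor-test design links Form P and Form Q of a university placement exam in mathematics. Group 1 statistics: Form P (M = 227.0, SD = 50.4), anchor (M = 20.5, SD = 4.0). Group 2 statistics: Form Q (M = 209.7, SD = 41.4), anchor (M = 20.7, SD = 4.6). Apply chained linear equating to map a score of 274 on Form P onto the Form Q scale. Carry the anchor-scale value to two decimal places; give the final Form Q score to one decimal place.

Form P → anchor (Group 1): v = (4.0/50.4)(274 − 227.0) + 20.5 = 24.23
anchor → Form Q (Group 2): y = (41.4/4.6)(24.23 − 20.7) + 209.7 = 241.5

241.5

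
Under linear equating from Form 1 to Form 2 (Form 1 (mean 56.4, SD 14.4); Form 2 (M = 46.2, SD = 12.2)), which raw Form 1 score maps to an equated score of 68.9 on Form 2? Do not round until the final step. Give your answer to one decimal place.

83.2

Invert y = (SD_Y/SD_X)(x − M_X) + M_Y:
x = (SD_X/SD_Y)(y − M_Y) + M_X = (14.4/12.2)(68.9 − 46.2) + 56.4
x = 1.180328 × 22.700 + 56.4 = 83.2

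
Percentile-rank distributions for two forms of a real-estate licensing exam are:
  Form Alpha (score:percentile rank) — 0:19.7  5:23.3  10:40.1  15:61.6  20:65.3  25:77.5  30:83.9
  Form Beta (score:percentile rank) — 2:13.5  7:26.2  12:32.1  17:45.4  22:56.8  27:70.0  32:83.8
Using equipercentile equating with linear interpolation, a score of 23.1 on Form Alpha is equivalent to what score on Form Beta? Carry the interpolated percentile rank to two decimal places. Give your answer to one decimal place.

28.0

PR of 23.1 on Form Alpha: 65.3 + (23.1 − 20)/(25 − 20) × (77.5 − 65.3) = 72.86
On Form Beta, PR 72.86 falls between score 27 (PR 70.0) and 32 (PR 83.8).
Interpolate: 27 + (72.86 − 70.0)/(83.8 − 70.0) × (32 − 27) = 28.0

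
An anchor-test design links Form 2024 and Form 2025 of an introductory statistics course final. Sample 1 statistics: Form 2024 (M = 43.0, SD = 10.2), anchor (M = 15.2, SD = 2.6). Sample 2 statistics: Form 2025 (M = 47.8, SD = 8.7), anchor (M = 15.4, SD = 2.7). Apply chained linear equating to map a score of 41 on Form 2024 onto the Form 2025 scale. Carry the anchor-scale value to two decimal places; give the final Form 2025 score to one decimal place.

45.5

Form 2024 → anchor (Sample 1): v = (2.6/10.2)(41 − 43.0) + 15.2 = 14.69
anchor → Form 2025 (Sample 2): y = (8.7/2.7)(14.69 − 15.4) + 47.8 = 45.5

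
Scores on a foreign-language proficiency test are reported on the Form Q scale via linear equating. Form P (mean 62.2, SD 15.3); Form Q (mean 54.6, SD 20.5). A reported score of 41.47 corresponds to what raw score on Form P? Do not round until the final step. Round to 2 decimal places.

Invert y = (SD_Y/SD_X)(x − M_X) + M_Y:
x = (SD_X/SD_Y)(y − M_Y) + M_X = (15.3/20.5)(41.47 − 54.6) + 62.2
x = 0.746341 × -13.130 + 62.2 = 52.40

52.40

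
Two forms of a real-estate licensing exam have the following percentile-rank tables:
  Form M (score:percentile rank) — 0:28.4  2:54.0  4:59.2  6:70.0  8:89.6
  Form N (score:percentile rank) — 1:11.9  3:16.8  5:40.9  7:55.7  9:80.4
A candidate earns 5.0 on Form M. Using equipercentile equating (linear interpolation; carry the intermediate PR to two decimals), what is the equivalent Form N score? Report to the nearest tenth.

PR of 5.0 on Form M: 59.2 + (5.0 − 4)/(6 − 4) × (70.0 − 59.2) = 64.60
On Form N, PR 64.60 falls between score 7 (PR 55.7) and 9 (PR 80.4).
Interpolate: 7 + (64.60 − 55.7)/(80.4 − 55.7) × (9 − 7) = 7.7

7.7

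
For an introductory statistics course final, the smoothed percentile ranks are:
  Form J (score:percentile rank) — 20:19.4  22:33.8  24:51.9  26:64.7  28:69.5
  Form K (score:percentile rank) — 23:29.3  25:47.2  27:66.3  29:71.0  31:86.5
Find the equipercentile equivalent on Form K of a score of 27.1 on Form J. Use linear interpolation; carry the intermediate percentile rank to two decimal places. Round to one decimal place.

27.4

PR of 27.1 on Form J: 64.7 + (27.1 − 26)/(28 − 26) × (69.5 − 64.7) = 67.34
On Form K, PR 67.34 falls between score 27 (PR 66.3) and 29 (PR 71.0).
Interpolate: 27 + (67.34 − 66.3)/(71.0 − 66.3) × (29 − 27) = 27.4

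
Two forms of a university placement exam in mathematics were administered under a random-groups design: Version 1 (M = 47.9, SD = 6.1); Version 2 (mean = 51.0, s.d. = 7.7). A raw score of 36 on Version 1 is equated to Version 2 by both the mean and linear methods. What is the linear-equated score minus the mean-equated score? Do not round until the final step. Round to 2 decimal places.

Mean-equated: 36 + (51.0 − 47.9) = 39.10
Linear-equated: (7.7/6.1)(36 − 47.9) + 51.0 = 35.979
Difference = 35.979 − 39.10 = -3.12

-3.12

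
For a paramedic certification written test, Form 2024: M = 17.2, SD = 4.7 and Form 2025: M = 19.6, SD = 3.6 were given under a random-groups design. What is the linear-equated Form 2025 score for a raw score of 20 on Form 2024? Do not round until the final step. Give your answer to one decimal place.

Linear equating: y = (SD_Y/SD_X)(x − M_X) + M_Y
y = (3.6/4.7)(20 − 17.2) + 19.6
y = 0.765957 × 2.8 + 19.6 = 2.1447 + 19.6 = 21.7

21.7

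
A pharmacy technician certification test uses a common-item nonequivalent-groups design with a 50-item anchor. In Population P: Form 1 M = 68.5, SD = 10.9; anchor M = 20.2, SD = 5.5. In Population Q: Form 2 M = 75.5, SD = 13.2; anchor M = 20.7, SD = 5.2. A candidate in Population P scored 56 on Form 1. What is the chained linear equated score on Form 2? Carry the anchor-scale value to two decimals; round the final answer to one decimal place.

Form 1 → anchor (Population P): v = (5.5/10.9)(56 − 68.5) + 20.2 = 13.89
anchor → Form 2 (Population Q): y = (13.2/5.2)(13.89 − 20.7) + 75.5 = 58.2

58.2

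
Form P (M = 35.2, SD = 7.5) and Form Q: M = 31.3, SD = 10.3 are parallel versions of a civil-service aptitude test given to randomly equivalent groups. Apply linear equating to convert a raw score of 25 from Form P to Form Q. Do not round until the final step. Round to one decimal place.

17.3

Linear equating: y = (SD_Y/SD_X)(x − M_X) + M_Y
y = (10.3/7.5)(25 − 35.2) + 31.3
y = 1.373333 × -10.2 + 31.3 = -14.0080 + 31.3 = 17.3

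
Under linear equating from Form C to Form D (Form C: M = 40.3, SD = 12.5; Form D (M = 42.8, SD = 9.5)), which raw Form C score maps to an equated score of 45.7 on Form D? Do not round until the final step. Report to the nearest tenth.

44.1

Invert y = (SD_Y/SD_X)(x − M_X) + M_Y:
x = (SD_X/SD_Y)(y − M_Y) + M_X = (12.5/9.5)(45.7 − 42.8) + 40.3
x = 1.315789 × 2.900 + 40.3 = 44.1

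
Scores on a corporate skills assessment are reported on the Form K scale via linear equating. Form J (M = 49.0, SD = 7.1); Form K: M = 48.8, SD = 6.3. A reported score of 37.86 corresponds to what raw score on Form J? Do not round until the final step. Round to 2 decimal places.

Invert y = (SD_Y/SD_X)(x − M_X) + M_Y:
x = (SD_X/SD_Y)(y − M_Y) + M_X = (7.1/6.3)(37.86 − 48.8) + 49.0
x = 1.126984 × -10.940 + 49.0 = 36.67

36.67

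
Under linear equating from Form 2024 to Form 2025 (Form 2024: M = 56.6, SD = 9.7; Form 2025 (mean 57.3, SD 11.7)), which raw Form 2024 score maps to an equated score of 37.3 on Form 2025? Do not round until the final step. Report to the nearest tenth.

40.0

Invert y = (SD_Y/SD_X)(x − M_X) + M_Y:
x = (SD_X/SD_Y)(y − M_Y) + M_X = (9.7/11.7)(37.3 − 57.3) + 56.6
x = 0.829060 × -20.000 + 56.6 = 40.0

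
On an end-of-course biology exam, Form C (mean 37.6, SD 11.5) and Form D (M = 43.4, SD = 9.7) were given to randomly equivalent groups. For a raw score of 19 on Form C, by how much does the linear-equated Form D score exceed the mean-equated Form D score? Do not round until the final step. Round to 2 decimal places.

Mean-equated: 19 + (43.4 − 37.6) = 24.80
Linear-equated: (9.7/11.5)(19 − 37.6) + 43.4 = 27.711
Difference = 27.711 − 24.80 = 2.91

2.91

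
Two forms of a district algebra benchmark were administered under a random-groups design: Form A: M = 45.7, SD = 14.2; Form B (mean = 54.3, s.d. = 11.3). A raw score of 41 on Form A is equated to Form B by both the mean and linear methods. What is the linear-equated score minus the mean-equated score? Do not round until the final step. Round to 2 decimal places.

Mean-equated: 41 + (54.3 − 45.7) = 49.60
Linear-equated: (11.3/14.2)(41 − 45.7) + 54.3 = 50.560
Difference = 50.560 − 49.60 = 0.96

0.96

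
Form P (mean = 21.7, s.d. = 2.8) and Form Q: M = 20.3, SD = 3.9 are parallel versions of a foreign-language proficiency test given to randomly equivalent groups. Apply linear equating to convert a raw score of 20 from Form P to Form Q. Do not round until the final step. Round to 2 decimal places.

Linear equating: y = (SD_Y/SD_X)(x − M_X) + M_Y
y = (3.9/2.8)(20 − 21.7) + 20.3
y = 1.392857 × -1.7 + 20.3 = -2.3679 + 20.3 = 17.93

17.93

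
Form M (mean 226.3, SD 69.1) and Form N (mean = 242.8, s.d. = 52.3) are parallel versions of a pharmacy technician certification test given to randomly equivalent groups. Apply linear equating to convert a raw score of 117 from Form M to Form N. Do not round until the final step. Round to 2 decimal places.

Linear equating: y = (SD_Y/SD_X)(x − M_X) + M_Y
y = (52.3/69.1)(117 − 226.3) + 242.8
y = 0.756874 × -109.3 + 242.8 = -82.7263 + 242.8 = 160.07

160.07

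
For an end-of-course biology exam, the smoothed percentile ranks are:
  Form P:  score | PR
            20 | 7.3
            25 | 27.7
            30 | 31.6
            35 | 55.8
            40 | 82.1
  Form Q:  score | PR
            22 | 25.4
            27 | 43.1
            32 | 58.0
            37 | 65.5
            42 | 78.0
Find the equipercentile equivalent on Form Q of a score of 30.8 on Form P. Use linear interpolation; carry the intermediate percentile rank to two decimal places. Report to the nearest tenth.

24.8

PR of 30.8 on Form P: 31.6 + (30.8 − 30)/(35 − 30) × (55.8 − 31.6) = 35.47
On Form Q, PR 35.47 falls between score 22 (PR 25.4) and 27 (PR 43.1).
Interpolate: 22 + (35.47 − 25.4)/(43.1 − 25.4) × (27 − 22) = 24.8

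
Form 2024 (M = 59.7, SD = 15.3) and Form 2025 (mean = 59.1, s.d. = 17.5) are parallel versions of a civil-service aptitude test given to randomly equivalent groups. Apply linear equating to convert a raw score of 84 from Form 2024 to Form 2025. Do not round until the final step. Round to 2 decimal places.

86.89

Linear equating: y = (SD_Y/SD_X)(x − M_X) + M_Y
y = (17.5/15.3)(84 − 59.7) + 59.1
y = 1.143791 × 24.3 + 59.1 = 27.7941 + 59.1 = 86.89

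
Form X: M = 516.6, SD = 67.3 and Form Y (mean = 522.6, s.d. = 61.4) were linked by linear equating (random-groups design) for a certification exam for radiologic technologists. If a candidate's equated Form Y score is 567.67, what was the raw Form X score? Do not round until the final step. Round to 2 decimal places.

566.00

Invert y = (SD_Y/SD_X)(x − M_X) + M_Y:
x = (SD_X/SD_Y)(y − M_Y) + M_X = (67.3/61.4)(567.67 − 522.6) + 516.6
x = 1.096091 × 45.070 + 516.6 = 566.00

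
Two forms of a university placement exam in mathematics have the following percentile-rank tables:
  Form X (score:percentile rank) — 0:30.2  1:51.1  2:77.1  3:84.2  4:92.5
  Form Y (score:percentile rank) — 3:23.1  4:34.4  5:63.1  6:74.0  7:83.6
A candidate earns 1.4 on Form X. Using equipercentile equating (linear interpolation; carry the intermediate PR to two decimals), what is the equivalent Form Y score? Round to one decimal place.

4.9

PR of 1.4 on Form X: 51.1 + (1.4 − 1)/(2 − 1) × (77.1 − 51.1) = 61.50
On Form Y, PR 61.50 falls between score 4 (PR 34.4) and 5 (PR 63.1).
Interpolate: 4 + (61.50 − 34.4)/(63.1 − 34.4) × (5 − 4) = 4.9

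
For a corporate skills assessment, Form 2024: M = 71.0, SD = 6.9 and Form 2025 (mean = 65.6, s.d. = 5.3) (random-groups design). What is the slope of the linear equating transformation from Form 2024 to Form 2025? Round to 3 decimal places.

A = SD_Y / SD_X = 5.3 / 6.9 = 0.768

0.768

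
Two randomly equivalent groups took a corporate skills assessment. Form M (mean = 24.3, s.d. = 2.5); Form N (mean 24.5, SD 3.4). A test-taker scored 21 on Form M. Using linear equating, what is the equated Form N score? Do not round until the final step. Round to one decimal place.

Linear equating: y = (SD_Y/SD_X)(x − M_X) + M_Y
y = (3.4/2.5)(21 − 24.3) + 24.5
y = 1.360000 × -3.3 + 24.5 = -4.4880 + 24.5 = 20.0

20.0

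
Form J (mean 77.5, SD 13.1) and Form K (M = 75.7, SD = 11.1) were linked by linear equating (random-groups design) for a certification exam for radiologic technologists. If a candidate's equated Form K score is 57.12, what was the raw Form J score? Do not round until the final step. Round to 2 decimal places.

Invert y = (SD_Y/SD_X)(x − M_X) + M_Y:
x = (SD_X/SD_Y)(y − M_Y) + M_X = (13.1/11.1)(57.12 − 75.7) + 77.5
x = 1.180180 × -18.580 + 77.5 = 55.57

55.57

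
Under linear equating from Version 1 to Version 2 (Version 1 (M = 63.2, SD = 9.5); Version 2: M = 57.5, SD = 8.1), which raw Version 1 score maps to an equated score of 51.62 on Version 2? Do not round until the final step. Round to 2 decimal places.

56.30

Invert y = (SD_Y/SD_X)(x − M_X) + M_Y:
x = (SD_X/SD_Y)(y − M_Y) + M_X = (9.5/8.1)(51.62 − 57.5) + 63.2
x = 1.172840 × -5.880 + 63.2 = 56.30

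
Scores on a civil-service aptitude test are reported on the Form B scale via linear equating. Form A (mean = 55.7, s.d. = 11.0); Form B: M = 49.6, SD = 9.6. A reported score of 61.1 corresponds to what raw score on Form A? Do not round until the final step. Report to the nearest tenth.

Invert y = (SD_Y/SD_X)(x − M_X) + M_Y:
x = (SD_X/SD_Y)(y − M_Y) + M_X = (11.0/9.6)(61.1 − 49.6) + 55.7
x = 1.145833 × 11.500 + 55.7 = 68.9

68.9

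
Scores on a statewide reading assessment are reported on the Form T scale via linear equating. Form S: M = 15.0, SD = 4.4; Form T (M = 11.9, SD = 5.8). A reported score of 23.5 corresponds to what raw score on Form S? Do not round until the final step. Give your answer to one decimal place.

23.8

Invert y = (SD_Y/SD_X)(x − M_X) + M_Y:
x = (SD_X/SD_Y)(y − M_Y) + M_X = (4.4/5.8)(23.5 − 11.9) + 15.0
x = 0.758621 × 11.600 + 15.0 = 23.8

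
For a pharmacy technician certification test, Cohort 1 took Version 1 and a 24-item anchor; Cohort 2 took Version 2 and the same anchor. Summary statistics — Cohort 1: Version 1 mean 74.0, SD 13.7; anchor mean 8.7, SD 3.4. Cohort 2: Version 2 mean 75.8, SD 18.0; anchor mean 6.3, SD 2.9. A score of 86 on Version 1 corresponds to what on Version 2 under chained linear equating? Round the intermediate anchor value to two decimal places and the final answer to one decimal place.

109.2

Version 1 → anchor (Cohort 1): v = (3.4/13.7)(86 − 74.0) + 8.7 = 11.68
anchor → Version 2 (Cohort 2): y = (18.0/2.9)(11.68 − 6.3) + 75.8 = 109.2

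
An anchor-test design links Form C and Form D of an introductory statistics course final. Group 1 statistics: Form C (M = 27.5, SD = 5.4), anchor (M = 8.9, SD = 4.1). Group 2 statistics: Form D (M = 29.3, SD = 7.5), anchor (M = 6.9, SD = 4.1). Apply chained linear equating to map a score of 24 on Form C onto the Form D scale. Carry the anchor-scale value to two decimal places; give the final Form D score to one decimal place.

Form C → anchor (Group 1): v = (4.1/5.4)(24 − 27.5) + 8.9 = 6.24
anchor → Form D (Group 2): y = (7.5/4.1)(6.24 − 6.9) + 29.3 = 28.1

28.1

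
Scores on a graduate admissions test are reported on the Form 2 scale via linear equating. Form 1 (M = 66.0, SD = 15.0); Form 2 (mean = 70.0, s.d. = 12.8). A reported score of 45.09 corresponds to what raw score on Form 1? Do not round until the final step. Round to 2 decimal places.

Invert y = (SD_Y/SD_X)(x − M_X) + M_Y:
x = (SD_X/SD_Y)(y − M_Y) + M_X = (15.0/12.8)(45.09 − 70.0) + 66.0
x = 1.171875 × -24.910 + 66.0 = 36.81

36.81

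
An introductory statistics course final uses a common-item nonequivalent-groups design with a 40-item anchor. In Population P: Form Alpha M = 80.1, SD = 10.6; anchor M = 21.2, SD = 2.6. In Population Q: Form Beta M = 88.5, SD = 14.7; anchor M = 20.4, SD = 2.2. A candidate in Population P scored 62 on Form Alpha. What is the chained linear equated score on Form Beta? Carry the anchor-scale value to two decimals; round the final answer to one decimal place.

64.2

Form Alpha → anchor (Population P): v = (2.6/10.6)(62 − 80.1) + 21.2 = 16.76
anchor → Form Beta (Population Q): y = (14.7/2.2)(16.76 − 20.4) + 88.5 = 64.2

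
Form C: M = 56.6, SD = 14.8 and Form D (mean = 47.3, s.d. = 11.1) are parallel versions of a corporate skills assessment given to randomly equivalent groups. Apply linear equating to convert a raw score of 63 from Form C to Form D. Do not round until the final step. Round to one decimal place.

52.1

Linear equating: y = (SD_Y/SD_X)(x − M_X) + M_Y
y = (11.1/14.8)(63 − 56.6) + 47.3
y = 0.750000 × 6.4 + 47.3 = 4.8000 + 47.3 = 52.1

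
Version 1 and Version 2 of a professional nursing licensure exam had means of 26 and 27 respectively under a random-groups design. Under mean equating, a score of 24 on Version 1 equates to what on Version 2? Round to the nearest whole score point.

25

Mean equating: y = x + (M_Y − M_X) = 24 + (27 − 26) = 25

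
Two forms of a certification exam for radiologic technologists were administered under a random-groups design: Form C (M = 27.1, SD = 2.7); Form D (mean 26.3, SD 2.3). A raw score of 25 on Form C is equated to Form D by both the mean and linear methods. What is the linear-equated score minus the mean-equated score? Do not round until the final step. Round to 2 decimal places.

0.31

Mean-equated: 25 + (26.3 − 27.1) = 24.20
Linear-equated: (2.3/2.7)(25 − 27.1) + 26.3 = 24.511
Difference = 24.511 − 24.20 = 0.31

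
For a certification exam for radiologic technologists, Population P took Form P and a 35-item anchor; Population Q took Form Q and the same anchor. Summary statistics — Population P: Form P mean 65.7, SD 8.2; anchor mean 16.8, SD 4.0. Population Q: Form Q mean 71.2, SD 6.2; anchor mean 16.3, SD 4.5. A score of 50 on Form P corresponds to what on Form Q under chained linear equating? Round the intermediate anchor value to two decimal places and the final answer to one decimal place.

61.3

Form P → anchor (Population P): v = (4.0/8.2)(50 − 65.7) + 16.8 = 9.14
anchor → Form Q (Population Q): y = (6.2/4.5)(9.14 − 16.3) + 71.2 = 61.3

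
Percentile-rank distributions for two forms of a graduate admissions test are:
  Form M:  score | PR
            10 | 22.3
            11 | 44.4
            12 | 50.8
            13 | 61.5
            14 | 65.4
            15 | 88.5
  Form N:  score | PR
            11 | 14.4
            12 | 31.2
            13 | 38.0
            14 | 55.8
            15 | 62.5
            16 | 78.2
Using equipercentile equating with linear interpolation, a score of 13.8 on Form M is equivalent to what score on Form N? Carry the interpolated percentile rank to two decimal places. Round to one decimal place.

15.1

PR of 13.8 on Form M: 61.5 + (13.8 − 13)/(14 − 13) × (65.4 − 61.5) = 64.62
On Form N, PR 64.62 falls between score 15 (PR 62.5) and 16 (PR 78.2).
Interpolate: 15 + (64.62 − 62.5)/(78.2 − 62.5) × (16 − 15) = 15.1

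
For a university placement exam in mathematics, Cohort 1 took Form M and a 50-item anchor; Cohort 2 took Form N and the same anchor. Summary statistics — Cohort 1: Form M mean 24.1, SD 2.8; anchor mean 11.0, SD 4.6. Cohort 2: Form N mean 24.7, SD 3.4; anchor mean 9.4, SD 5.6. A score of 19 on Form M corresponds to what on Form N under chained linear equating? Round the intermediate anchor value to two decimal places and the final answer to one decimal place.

Form M → anchor (Cohort 1): v = (4.6/2.8)(19 − 24.1) + 11.0 = 2.62
anchor → Form N (Cohort 2): y = (3.4/5.6)(2.62 − 9.4) + 24.7 = 20.6

20.6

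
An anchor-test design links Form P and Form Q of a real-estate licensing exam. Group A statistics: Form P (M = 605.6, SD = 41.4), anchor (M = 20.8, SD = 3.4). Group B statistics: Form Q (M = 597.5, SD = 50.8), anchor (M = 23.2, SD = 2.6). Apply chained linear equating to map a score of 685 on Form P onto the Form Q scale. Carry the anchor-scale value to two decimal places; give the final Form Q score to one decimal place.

678.0

Form P → anchor (Group A): v = (3.4/41.4)(685 − 605.6) + 20.8 = 27.32
anchor → Form Q (Group B): y = (50.8/2.6)(27.32 − 23.2) + 597.5 = 678.0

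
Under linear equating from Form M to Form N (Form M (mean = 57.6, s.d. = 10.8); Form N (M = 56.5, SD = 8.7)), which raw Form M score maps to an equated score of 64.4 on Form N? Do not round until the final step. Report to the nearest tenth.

67.4

Invert y = (SD_Y/SD_X)(x − M_X) + M_Y:
x = (SD_X/SD_Y)(y − M_Y) + M_X = (10.8/8.7)(64.4 − 56.5) + 57.6
x = 1.241379 × 7.900 + 57.6 = 67.4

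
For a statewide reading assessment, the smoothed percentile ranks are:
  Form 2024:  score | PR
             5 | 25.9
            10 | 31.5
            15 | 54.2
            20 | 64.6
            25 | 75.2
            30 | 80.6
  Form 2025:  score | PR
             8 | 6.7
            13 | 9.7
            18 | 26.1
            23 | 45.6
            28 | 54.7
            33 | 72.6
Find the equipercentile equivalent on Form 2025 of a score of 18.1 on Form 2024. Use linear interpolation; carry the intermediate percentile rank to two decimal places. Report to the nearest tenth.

29.7

PR of 18.1 on Form 2024: 54.2 + (18.1 − 15)/(20 − 15) × (64.6 − 54.2) = 60.65
On Form 2025, PR 60.65 falls between score 28 (PR 54.7) and 33 (PR 72.6).
Interpolate: 28 + (60.65 − 54.7)/(72.6 − 54.7) × (33 − 28) = 29.7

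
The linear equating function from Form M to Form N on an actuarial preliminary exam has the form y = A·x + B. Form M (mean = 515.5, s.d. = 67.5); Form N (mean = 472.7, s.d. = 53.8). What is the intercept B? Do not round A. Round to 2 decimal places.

61.83

A = SD_Y / SD_X = 53.8 / 67.5 = 0.797037
B = M_Y − A·M_X = 472.7 − 0.797037 × 515.5 = 61.83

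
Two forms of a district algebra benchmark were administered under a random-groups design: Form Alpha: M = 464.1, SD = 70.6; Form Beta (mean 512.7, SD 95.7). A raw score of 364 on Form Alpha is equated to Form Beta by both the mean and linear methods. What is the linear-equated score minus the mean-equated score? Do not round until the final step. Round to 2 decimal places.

-35.59

Mean-equated: 364 + (512.7 − 464.1) = 412.60
Linear-equated: (95.7/70.6)(364 − 464.1) + 512.7 = 377.012
Difference = 377.012 − 412.60 = -35.59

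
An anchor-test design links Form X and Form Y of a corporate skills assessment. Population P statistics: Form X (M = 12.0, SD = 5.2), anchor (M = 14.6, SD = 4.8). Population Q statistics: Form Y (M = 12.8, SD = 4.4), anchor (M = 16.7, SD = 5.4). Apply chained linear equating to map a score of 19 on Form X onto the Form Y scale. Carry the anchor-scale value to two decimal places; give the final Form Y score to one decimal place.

Form X → anchor (Population P): v = (4.8/5.2)(19 − 12.0) + 14.6 = 21.06
anchor → Form Y (Population Q): y = (4.4/5.4)(21.06 − 16.7) + 12.8 = 16.4

16.4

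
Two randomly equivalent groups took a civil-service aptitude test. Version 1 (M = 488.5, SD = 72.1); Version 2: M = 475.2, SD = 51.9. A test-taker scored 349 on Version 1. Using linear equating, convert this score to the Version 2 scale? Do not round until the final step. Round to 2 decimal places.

374.78

Linear equating: y = (SD_Y/SD_X)(x − M_X) + M_Y
y = (51.9/72.1)(349 − 488.5) + 475.2
y = 0.719834 × -139.5 + 475.2 = -100.4168 + 475.2 = 374.78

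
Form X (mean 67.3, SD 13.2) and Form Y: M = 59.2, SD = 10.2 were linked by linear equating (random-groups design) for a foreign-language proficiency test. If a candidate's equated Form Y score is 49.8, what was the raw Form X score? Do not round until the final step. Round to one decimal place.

Invert y = (SD_Y/SD_X)(x − M_X) + M_Y:
x = (SD_X/SD_Y)(y − M_Y) + M_X = (13.2/10.2)(49.8 − 59.2) + 67.3
x = 1.294118 × -9.400 + 67.3 = 55.1

55.1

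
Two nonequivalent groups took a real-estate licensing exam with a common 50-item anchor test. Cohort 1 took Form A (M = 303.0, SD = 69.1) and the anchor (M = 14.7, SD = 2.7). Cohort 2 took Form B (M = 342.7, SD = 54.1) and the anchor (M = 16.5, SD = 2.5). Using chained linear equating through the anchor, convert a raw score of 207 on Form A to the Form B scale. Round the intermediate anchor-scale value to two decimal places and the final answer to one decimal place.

Form A → anchor (Cohort 1): v = (2.7/69.1)(207 − 303.0) + 14.7 = 10.95
anchor → Form B (Cohort 2): y = (54.1/2.5)(10.95 − 16.5) + 342.7 = 222.6

222.6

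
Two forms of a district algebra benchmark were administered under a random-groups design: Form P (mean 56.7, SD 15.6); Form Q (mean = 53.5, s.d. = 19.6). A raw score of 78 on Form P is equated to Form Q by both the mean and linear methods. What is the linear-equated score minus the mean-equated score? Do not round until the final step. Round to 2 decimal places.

Mean-equated: 78 + (53.5 − 56.7) = 74.80
Linear-equated: (19.6/15.6)(78 − 56.7) + 53.5 = 80.262
Difference = 80.262 − 74.80 = 5.46

5.46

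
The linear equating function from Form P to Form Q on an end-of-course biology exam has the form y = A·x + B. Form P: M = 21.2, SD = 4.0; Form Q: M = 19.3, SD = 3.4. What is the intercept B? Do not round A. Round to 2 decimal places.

A = SD_Y / SD_X = 3.4 / 4.0 = 0.850000
B = M_Y − A·M_X = 19.3 − 0.850000 × 21.2 = 1.28

1.28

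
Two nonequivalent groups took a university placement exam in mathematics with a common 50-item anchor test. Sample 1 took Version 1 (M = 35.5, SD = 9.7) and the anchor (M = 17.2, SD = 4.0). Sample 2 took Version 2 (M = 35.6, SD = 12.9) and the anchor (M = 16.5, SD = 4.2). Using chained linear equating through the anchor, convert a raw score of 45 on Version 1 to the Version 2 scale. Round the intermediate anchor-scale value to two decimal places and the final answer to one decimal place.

49.8

Version 1 → anchor (Sample 1): v = (4.0/9.7)(45 − 35.5) + 17.2 = 21.12
anchor → Version 2 (Sample 2): y = (12.9/4.2)(21.12 − 16.5) + 35.6 = 49.8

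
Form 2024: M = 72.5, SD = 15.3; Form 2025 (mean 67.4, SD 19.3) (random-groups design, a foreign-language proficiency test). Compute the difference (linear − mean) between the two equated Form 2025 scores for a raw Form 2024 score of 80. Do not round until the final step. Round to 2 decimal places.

1.96

Mean-equated: 80 + (67.4 − 72.5) = 74.90
Linear-equated: (19.3/15.3)(80 − 72.5) + 67.4 = 76.861
Difference = 76.861 − 74.90 = 1.96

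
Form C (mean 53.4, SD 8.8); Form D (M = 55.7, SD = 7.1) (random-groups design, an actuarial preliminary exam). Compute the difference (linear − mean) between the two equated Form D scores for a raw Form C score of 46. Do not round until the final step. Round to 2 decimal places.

Mean-equated: 46 + (55.7 − 53.4) = 48.30
Linear-equated: (7.1/8.8)(46 − 53.4) + 55.7 = 49.730
Difference = 49.730 − 48.30 = 1.43

1.43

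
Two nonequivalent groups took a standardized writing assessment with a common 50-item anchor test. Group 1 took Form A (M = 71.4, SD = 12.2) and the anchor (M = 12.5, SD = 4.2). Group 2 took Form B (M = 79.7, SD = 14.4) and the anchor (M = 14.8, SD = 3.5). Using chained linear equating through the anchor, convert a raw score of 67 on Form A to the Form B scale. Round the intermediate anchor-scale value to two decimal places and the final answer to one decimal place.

Form A → anchor (Group 1): v = (4.2/12.2)(67 − 71.4) + 12.5 = 10.99
anchor → Form B (Group 2): y = (14.4/3.5)(10.99 − 14.8) + 79.7 = 64.0

64.0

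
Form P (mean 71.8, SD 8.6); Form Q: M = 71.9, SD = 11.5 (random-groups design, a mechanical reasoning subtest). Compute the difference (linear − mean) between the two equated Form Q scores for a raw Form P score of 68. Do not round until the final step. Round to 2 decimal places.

-1.28

Mean-equated: 68 + (71.9 − 71.8) = 68.10
Linear-equated: (11.5/8.6)(68 − 71.8) + 71.9 = 66.819
Difference = 66.819 − 68.10 = -1.28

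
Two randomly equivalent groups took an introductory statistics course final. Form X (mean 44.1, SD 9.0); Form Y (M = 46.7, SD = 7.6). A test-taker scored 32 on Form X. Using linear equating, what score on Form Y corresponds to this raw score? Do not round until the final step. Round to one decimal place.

Linear equating: y = (SD_Y/SD_X)(x − M_X) + M_Y
y = (7.6/9.0)(32 − 44.1) + 46.7
y = 0.844444 × -12.1 + 46.7 = -10.2178 + 46.7 = 36.5

36.5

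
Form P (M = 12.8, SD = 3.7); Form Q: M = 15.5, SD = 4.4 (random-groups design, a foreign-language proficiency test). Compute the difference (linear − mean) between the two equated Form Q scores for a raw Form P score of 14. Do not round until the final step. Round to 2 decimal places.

Mean-equated: 14 + (15.5 − 12.8) = 16.70
Linear-equated: (4.4/3.7)(14 − 12.8) + 15.5 = 16.927
Difference = 16.927 − 16.70 = 0.23

0.23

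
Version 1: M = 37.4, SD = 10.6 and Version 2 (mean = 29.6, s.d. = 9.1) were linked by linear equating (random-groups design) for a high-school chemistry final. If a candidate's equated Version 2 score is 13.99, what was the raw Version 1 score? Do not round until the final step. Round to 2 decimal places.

19.22

Invert y = (SD_Y/SD_X)(x − M_X) + M_Y:
x = (SD_X/SD_Y)(y − M_Y) + M_X = (10.6/9.1)(13.99 − 29.6) + 37.4
x = 1.164835 × -15.610 + 37.4 = 19.22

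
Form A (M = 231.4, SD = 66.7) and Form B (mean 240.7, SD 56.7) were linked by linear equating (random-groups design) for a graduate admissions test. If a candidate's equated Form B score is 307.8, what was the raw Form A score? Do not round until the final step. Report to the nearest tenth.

310.3

Invert y = (SD_Y/SD_X)(x − M_X) + M_Y:
x = (SD_X/SD_Y)(y − M_Y) + M_X = (66.7/56.7)(307.8 − 240.7) + 231.4
x = 1.176367 × 67.100 + 231.4 = 310.3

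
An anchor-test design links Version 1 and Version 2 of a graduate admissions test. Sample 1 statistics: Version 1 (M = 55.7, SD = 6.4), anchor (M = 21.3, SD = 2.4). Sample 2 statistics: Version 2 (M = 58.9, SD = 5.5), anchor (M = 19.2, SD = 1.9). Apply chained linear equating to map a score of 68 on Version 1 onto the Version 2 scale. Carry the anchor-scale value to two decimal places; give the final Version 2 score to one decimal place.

Version 1 → anchor (Sample 1): v = (2.4/6.4)(68 − 55.7) + 21.3 = 25.91
anchor → Version 2 (Sample 2): y = (5.5/1.9)(25.91 − 19.2) + 58.9 = 78.3

78.3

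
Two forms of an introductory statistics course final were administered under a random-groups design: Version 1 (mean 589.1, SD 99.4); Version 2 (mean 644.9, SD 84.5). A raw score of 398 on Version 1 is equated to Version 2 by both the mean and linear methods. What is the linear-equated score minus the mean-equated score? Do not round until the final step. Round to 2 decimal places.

Mean-equated: 398 + (644.9 − 589.1) = 453.80
Linear-equated: (84.5/99.4)(398 − 589.1) + 644.9 = 482.446
Difference = 482.446 − 453.80 = 28.65

28.65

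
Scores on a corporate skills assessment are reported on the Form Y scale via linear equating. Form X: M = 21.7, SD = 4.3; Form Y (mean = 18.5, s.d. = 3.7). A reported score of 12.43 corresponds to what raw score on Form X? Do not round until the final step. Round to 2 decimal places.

Invert y = (SD_Y/SD_X)(x − M_X) + M_Y:
x = (SD_X/SD_Y)(y − M_Y) + M_X = (4.3/3.7)(12.43 − 18.5) + 21.7
x = 1.162162 × -6.070 + 21.7 = 14.65

14.65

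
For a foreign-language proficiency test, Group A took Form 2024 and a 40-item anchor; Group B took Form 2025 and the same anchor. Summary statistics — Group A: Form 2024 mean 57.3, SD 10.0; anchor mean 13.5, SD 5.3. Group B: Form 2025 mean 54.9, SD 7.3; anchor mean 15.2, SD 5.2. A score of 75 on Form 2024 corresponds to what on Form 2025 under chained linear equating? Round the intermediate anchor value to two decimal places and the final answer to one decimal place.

Form 2024 → anchor (Group A): v = (5.3/10.0)(75 − 57.3) + 13.5 = 22.88
anchor → Form 2025 (Group B): y = (7.3/5.2)(22.88 − 15.2) + 54.9 = 65.7

65.7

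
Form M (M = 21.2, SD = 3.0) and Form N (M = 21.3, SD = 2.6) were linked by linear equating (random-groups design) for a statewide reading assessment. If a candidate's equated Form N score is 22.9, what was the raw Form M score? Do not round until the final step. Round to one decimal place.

23.0

Invert y = (SD_Y/SD_X)(x − M_X) + M_Y:
x = (SD_X/SD_Y)(y − M_Y) + M_X = (3.0/2.6)(22.9 − 21.3) + 21.2
x = 1.153846 × 1.600 + 21.2 = 23.0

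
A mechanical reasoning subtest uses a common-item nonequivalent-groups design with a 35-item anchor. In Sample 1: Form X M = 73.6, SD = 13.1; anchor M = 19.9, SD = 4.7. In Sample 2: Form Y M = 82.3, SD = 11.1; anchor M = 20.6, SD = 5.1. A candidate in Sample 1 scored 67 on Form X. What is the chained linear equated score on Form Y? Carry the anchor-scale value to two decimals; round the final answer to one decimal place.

75.6

Form X → anchor (Sample 1): v = (4.7/13.1)(67 − 73.6) + 19.9 = 17.53
anchor → Form Y (Sample 2): y = (11.1/5.1)(17.53 − 20.6) + 82.3 = 75.6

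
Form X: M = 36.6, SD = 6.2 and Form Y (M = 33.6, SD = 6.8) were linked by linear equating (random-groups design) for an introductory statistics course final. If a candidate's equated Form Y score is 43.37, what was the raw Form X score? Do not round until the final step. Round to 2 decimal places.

Invert y = (SD_Y/SD_X)(x − M_X) + M_Y:
x = (SD_X/SD_Y)(y − M_Y) + M_X = (6.2/6.8)(43.37 − 33.6) + 36.6
x = 0.911765 × 9.770 + 36.6 = 45.51

45.51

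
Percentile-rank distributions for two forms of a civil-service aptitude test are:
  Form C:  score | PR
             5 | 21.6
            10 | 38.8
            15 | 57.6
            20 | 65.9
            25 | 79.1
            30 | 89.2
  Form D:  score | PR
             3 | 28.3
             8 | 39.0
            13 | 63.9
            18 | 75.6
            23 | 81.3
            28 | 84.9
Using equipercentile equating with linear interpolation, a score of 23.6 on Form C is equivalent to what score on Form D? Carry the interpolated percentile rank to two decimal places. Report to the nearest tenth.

PR of 23.6 on Form C: 65.9 + (23.6 − 20)/(25 − 20) × (79.1 − 65.9) = 75.40
On Form D, PR 75.40 falls between score 13 (PR 63.9) and 18 (PR 75.6).
Interpolate: 13 + (75.40 − 63.9)/(75.6 − 63.9) × (18 − 13) = 17.9

17.9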